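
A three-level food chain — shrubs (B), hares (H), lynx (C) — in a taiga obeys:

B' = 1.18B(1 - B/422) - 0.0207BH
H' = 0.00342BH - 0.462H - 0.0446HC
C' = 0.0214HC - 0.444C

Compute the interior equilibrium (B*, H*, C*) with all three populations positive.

B* ≈ 268, H* ≈ 20.7, C* ≈ 10.2

From dC/dt = 0: 0.0214H* = 0.444, so H* = 20.7.
From dB/dt = 0: 1.18(1 - B*/422) = 0.0207·20.7, giving B* = 422·(1 - 0.364) = 268.
From dH/dt = 0: 0.00342·268 - 0.462 = 0.0446C*, so C* = 0.456/0.0446 = 10.2.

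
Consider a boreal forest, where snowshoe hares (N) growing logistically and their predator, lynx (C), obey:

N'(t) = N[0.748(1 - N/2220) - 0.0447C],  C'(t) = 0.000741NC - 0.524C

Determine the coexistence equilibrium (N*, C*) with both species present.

From dC/dt = 0 with C > 0: 0.000741N* = 0.524, so N* = 707.
Substitute into dN/dt = 0: 0.748(1 - 707/2220) = 0.0447C*.
The bracket is 0.681, giving C* = 0.51/0.0447 = 11.4.

N* ≈ 707, C* ≈ 11.4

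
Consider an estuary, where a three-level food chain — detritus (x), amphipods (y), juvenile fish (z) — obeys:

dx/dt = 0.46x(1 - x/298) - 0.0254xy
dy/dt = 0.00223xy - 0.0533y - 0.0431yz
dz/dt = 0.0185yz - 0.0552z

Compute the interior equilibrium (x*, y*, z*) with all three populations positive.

From dz/dt = 0: 0.0185y* = 0.0552, so y* = 2.98.
From dx/dt = 0: 0.46(1 - x*/298) = 0.0254·2.98, giving x* = 298·(1 - 0.165) = 249.
From dy/dt = 0: 0.00223·249 - 0.0533 = 0.0431z*, so z* = 0.502/0.0431 = 11.6.

x* ≈ 249, y* ≈ 2.98, z* ≈ 11.6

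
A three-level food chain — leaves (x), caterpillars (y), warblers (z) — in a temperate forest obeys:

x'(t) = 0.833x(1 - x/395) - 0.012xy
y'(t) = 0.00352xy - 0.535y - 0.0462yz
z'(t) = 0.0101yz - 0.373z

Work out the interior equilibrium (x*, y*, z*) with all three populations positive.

x* ≈ 185, y* ≈ 36.9, z* ≈ 2.5

From dz/dt = 0: 0.0101y* = 0.373, so y* = 36.9.
From dx/dt = 0: 0.833(1 - x*/395) = 0.012·36.9, giving x* = 395·(1 - 0.532) = 185.
From dy/dt = 0: 0.00352·185 - 0.535 = 0.0462z*, so z* = 0.116/0.0462 = 2.5.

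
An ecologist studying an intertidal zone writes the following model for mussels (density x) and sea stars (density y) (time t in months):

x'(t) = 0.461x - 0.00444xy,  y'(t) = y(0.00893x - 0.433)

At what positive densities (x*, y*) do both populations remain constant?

Set dy/dt = 0 with y > 0: 0.00893x - 0.433 = 0, so x* = 0.433/0.00893 = 48.5.
Set dx/dt = 0 with x > 0: 0.461 - 0.00444y = 0, so y* = 0.461/0.00444 = 104.

x* ≈ 48.5, y* ≈ 104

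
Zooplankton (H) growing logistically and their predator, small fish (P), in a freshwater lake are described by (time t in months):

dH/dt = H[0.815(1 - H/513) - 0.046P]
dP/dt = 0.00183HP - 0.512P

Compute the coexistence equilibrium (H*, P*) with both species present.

From dP/dt = 0 with P > 0: 0.00183H* = 0.512, so H* = 280.
Substitute into dH/dt = 0: 0.815(1 - 280/513) = 0.046P*.
The bracket is 0.455, giving P* = 0.371/0.046 = 8.05.

H* ≈ 280, P* ≈ 8.05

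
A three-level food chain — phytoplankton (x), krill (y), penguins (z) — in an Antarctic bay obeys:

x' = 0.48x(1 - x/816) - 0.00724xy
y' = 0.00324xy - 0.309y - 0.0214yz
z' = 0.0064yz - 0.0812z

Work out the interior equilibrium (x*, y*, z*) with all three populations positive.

x* ≈ 660, y* ≈ 12.7, z* ≈ 85.5

From dz/dt = 0: 0.0064y* = 0.0812, so y* = 12.7.
From dx/dt = 0: 0.48(1 - x*/816) = 0.00724·12.7, giving x* = 816·(1 - 0.191) = 660.
From dy/dt = 0: 0.00324·660 - 0.309 = 0.0214z*, so z* = 1.83/0.0214 = 85.5.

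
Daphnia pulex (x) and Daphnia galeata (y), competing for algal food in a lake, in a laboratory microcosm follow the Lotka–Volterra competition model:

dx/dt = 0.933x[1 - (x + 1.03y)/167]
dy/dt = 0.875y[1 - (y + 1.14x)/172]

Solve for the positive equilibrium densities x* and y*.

Setting both brackets to zero gives the nullclines x + 1.03y = 167 and 1.14x + y = 172.
Substituting y = 172 - 1.14x into the first: x(1 - 1.03·1.14) = 167 - 1.03·172.
So x* = -10.2/-0.174 = 58.3, and then y* = 172 - 1.14·58.3 = 106.

x* ≈ 58.3, y* ≈ 106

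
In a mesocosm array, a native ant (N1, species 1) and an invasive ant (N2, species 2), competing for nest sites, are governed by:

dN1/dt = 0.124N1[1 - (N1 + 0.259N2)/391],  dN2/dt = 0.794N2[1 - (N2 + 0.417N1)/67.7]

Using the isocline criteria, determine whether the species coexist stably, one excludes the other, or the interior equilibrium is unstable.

Compare the nullcline intercepts: K1/α12 = 391/0.259 = 1510 > K2 = 67.7; K2/α21 = 67.7/0.417 = 162 < K1 = 391.
Since the inequalities point opposite ways, species 1 can invade but species 2 cannot.

species 1 excludes species 2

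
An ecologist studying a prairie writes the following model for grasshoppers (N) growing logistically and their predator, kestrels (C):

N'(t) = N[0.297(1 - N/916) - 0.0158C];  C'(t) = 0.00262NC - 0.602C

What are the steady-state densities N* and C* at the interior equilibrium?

N* ≈ 230, C* ≈ 14.1

From dC/dt = 0 with C > 0: 0.00262N* = 0.602, so N* = 230.
Substitute into dN/dt = 0: 0.297(1 - 230/916) = 0.0158C*.
The bracket is 0.749, giving C* = 0.223/0.0158 = 14.1.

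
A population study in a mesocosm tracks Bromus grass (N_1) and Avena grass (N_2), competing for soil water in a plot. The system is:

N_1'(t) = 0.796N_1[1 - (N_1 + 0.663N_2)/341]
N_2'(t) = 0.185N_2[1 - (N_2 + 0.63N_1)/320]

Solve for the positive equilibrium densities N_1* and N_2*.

Setting both brackets to zero gives the nullclines N_1 + 0.663N_2 = 341 and 0.63N_1 + N_2 = 320.
Substituting N_2 = 320 - 0.63N_1 into the first: N_1(1 - 0.663·0.63) = 341 - 0.663·320.
So N_1* = 129/0.582 = 221, and then N_2* = 320 - 0.63·221 = 181.

N_1* ≈ 221, N_2* ≈ 181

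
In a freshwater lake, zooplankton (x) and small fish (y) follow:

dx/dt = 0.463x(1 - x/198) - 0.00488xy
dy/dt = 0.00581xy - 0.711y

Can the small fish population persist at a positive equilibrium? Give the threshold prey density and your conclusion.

The predator equation gives dy/dt > 0 only when x > 0.711/0.00581 = 122.
Without the predator, x → K = 198. Since 198 > 122, the predator can invade and persist.

Threshold x = 122; K > 122, so yes, the predator persists.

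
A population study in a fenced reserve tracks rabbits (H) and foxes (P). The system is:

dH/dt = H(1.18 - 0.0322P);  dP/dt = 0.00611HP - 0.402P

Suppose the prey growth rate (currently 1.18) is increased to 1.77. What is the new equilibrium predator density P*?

At the interior fixed point, setting dH/dt = 0 with H > 0 fixes P* = (prey growth rate)/(HP coefficient) — independent of the other coefficients.
With the change, P* = 1.77/0.0322 = 55; it rises from 36.6.

P* ≈ 55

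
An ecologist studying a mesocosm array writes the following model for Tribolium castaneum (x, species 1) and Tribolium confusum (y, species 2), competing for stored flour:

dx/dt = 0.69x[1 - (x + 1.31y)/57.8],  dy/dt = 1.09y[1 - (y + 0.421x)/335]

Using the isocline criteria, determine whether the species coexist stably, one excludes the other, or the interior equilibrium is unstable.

species 2 excludes species 1

Compare the nullcline intercepts: K1/α12 = 57.8/1.31 = 44.1 < K2 = 335; K2/α21 = 335/0.421 = 796 > K1 = 57.8.
Since the inequalities point opposite ways, species 2 can invade but species 1 cannot.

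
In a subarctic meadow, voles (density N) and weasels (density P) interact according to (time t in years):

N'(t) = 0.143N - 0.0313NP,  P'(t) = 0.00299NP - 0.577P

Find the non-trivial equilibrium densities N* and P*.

Set dP/dt = 0 with P > 0: 0.00299N - 0.577 = 0, so N* = 0.577/0.00299 = 193.
Set dN/dt = 0 with N > 0: 0.143 - 0.0313P = 0, so P* = 0.143/0.0313 = 4.57.

N* ≈ 193, P* ≈ 4.57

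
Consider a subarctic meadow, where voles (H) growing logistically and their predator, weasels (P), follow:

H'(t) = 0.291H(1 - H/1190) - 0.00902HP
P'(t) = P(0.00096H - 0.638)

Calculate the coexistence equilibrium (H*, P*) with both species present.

From dP/dt = 0 with P > 0: 0.00096H* = 0.638, so H* = 665.
Substitute into dH/dt = 0: 0.291(1 - 665/1190) = 0.00902P*.
The bracket is 0.442, giving P* = 0.128/0.00902 = 14.2.

H* ≈ 665, P* ≈ 14.2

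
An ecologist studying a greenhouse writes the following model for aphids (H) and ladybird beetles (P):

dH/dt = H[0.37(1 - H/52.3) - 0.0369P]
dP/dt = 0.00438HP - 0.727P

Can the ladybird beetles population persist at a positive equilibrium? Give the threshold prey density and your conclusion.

Threshold H = 166; K < 166, so no, the predator goes extinct.

The predator equation gives dP/dt > 0 only when H > 0.727/0.00438 = 166.
Without the predator, H → K = 52.3. Since 52.3 < 166, the predator cannot invade.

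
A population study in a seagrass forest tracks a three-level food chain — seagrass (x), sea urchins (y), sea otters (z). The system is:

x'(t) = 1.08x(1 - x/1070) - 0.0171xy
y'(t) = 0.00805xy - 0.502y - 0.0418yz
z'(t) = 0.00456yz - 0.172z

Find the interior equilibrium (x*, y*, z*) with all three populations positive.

From dz/dt = 0: 0.00456y* = 0.172, so y* = 37.7.
From dx/dt = 0: 1.08(1 - x*/1070) = 0.0171·37.7, giving x* = 1070·(1 - 0.597) = 431.
From dy/dt = 0: 0.00805·431 - 0.502 = 0.0418z*, so z* = 2.97/0.0418 = 71.

x* ≈ 431, y* ≈ 37.7, z* ≈ 71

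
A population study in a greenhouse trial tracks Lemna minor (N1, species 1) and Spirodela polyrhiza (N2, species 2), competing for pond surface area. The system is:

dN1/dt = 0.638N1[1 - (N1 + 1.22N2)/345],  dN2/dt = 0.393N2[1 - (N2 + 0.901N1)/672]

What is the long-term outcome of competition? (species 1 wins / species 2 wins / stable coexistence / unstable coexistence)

species 2 excludes species 1

Compare the nullcline intercepts: K1/α12 = 345/1.22 = 283 < K2 = 672; K2/α21 = 672/0.901 = 746 > K1 = 345.
Since the inequalities point opposite ways, species 2 can invade but species 1 cannot.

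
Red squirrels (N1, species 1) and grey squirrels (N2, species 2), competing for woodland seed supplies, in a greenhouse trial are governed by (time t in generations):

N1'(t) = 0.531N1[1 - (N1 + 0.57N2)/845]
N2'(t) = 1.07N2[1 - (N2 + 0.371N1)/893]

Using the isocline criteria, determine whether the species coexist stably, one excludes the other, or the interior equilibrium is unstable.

Compare the nullcline intercepts: K1/α12 = 845/0.57 = 1480 > K2 = 893; K2/α21 = 893/0.371 = 2410 > K1 = 845.
Since both inequalities hold, each species can invade when rare, so the interior equilibrium is stable.

stable coexistence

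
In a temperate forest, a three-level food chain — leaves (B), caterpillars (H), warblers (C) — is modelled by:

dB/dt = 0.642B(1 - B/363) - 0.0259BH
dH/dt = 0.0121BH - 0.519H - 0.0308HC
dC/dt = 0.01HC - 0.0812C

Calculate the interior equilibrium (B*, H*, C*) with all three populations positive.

From dC/dt = 0: 0.01H* = 0.0812, so H* = 8.12.
From dB/dt = 0: 0.642(1 - B*/363) = 0.0259·8.12, giving B* = 363·(1 - 0.328) = 244.
From dH/dt = 0: 0.0121·244 - 0.519 = 0.0308C*, so C* = 2.43/0.0308 = 79.

B* ≈ 244, H* ≈ 8.12, C* ≈ 79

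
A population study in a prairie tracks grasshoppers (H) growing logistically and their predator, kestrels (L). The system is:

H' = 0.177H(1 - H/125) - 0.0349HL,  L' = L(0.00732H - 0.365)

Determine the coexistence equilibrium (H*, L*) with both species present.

From dL/dt = 0 with L > 0: 0.00732H* = 0.365, so H* = 49.9.
Substitute into dH/dt = 0: 0.177(1 - 49.9/125) = 0.0349L*.
The bracket is 0.601, giving L* = 0.106/0.0349 = 3.05.

H* ≈ 49.9, L* ≈ 3.05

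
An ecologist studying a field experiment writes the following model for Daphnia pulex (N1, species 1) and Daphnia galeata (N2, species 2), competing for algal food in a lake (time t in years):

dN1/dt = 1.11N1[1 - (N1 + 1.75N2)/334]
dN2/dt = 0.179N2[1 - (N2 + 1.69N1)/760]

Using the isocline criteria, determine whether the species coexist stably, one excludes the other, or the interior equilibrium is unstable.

Compare the nullcline intercepts: K1/α12 = 334/1.75 = 191 < K2 = 760; K2/α21 = 760/1.69 = 450 > K1 = 334.
Since the inequalities point opposite ways, species 2 can invade but species 1 cannot.

species 2 excludes species 1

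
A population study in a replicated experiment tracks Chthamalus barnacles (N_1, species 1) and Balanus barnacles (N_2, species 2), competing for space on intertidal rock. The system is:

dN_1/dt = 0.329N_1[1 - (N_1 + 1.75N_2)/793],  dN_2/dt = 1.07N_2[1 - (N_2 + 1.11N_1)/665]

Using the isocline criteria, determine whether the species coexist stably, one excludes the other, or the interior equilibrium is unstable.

Compare the nullcline intercepts: K1/α12 = 793/1.75 = 453 < K2 = 665; K2/α21 = 665/1.11 = 599 < K1 = 793.
Since both are reversed, neither can invade when rare; the interior point is a saddle.

unstable coexistence (outcome depends on initial conditions)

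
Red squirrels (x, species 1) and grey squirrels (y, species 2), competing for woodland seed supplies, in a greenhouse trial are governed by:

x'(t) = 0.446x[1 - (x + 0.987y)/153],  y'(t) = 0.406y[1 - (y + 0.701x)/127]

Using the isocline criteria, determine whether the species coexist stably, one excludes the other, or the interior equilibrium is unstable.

Compare the nullcline intercepts: K1/α12 = 153/0.987 = 155 > K2 = 127; K2/α21 = 127/0.701 = 181 > K1 = 153.
Since both inequalities hold, each species can invade when rare, so the interior equilibrium is stable.

stable coexistence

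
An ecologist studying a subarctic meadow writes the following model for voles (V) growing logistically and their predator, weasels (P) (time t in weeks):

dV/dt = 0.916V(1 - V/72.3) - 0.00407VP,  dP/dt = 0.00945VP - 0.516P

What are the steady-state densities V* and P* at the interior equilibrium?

V* ≈ 54.6, P* ≈ 55.1

From dP/dt = 0 with P > 0: 0.00945V* = 0.516, so V* = 54.6.
Substitute into dV/dt = 0: 0.916(1 - 54.6/72.3) = 0.00407P*.
The bracket is 0.245, giving P* = 0.224/0.00407 = 55.1.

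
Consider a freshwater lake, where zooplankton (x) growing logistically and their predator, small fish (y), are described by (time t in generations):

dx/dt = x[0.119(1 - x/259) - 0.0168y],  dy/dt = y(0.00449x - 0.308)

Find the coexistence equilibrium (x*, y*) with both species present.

x* ≈ 68.6, y* ≈ 5.21

From dy/dt = 0 with y > 0: 0.00449x* = 0.308, so x* = 68.6.
Substitute into dx/dt = 0: 0.119(1 - 68.6/259) = 0.0168y*.
The bracket is 0.735, giving y* = 0.0875/0.0168 = 5.21.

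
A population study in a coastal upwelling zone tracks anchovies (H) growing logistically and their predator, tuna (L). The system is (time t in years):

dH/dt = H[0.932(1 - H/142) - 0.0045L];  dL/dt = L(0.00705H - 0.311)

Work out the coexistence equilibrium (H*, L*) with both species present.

From dL/dt = 0 with L > 0: 0.00705H* = 0.311, so H* = 44.1.
Substitute into dH/dt = 0: 0.932(1 - 44.1/142) = 0.0045L*.
The bracket is 0.689, giving L* = 0.642/0.0045 = 143.

H* ≈ 44.1, L* ≈ 143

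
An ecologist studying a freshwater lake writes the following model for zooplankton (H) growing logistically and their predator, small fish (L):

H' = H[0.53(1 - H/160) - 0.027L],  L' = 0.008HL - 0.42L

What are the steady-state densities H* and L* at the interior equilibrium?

H* ≈ 52.5, L* ≈ 13.2

From dL/dt = 0 with L > 0: 0.008H* = 0.42, so H* = 52.5.
Substitute into dH/dt = 0: 0.53(1 - 52.5/160) = 0.027L*.
The bracket is 0.672, giving L* = 0.356/0.027 = 13.2.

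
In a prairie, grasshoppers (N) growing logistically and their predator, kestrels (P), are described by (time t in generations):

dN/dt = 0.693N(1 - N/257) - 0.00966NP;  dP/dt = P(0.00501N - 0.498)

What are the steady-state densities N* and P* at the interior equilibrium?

N* ≈ 99.4, P* ≈ 44

From dP/dt = 0 with P > 0: 0.00501N* = 0.498, so N* = 99.4.
Substitute into dN/dt = 0: 0.693(1 - 99.4/257) = 0.00966P*.
The bracket is 0.613, giving P* = 0.425/0.00966 = 44.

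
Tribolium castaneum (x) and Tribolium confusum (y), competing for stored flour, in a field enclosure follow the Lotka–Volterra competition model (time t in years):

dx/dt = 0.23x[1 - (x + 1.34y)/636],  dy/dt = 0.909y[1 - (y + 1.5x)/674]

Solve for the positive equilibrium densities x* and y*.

x* ≈ 265, y* ≈ 277

Setting both brackets to zero gives the nullclines x + 1.34y = 636 and 1.5x + y = 674.
Substituting y = 674 - 1.5x into the first: x(1 - 1.34·1.5) = 636 - 1.34·674.
So x* = -267/-1.01 = 265, and then y* = 674 - 1.5·265 = 277.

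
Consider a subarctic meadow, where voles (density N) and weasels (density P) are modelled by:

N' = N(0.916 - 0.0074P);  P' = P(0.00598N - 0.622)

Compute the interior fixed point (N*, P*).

Set dP/dt = 0 with P > 0: 0.00598N - 0.622 = 0, so N* = 0.622/0.00598 = 104.
Set dN/dt = 0 with N > 0: 0.916 - 0.0074P = 0, so P* = 0.916/0.0074 = 124.

N* ≈ 104, P* ≈ 124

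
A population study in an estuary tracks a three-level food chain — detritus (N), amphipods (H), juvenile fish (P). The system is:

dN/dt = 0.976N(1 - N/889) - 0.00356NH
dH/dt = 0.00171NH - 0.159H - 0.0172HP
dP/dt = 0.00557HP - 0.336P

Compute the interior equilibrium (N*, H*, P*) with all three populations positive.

From dP/dt = 0: 0.00557H* = 0.336, so H* = 60.3.
From dN/dt = 0: 0.976(1 - N*/889) = 0.00356·60.3, giving N* = 889·(1 - 0.22) = 693.
From dH/dt = 0: 0.00171·693 - 0.159 = 0.0172P*, so P* = 1.03/0.0172 = 59.7.

N* ≈ 693, H* ≈ 60.3, P* ≈ 59.7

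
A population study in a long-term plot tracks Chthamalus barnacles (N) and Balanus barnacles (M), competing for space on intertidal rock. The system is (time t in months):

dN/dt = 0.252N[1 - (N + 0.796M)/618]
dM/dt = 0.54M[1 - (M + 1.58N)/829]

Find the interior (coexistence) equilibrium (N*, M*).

Setting both brackets to zero gives the nullclines N + 0.796M = 618 and 1.58N + M = 829.
Substituting M = 829 - 1.58N into the first: N(1 - 0.796·1.58) = 618 - 0.796·829.
So N* = -41.9/-0.258 = 163, and then M* = 829 - 1.58·163 = 572.

N* ≈ 163, M* ≈ 572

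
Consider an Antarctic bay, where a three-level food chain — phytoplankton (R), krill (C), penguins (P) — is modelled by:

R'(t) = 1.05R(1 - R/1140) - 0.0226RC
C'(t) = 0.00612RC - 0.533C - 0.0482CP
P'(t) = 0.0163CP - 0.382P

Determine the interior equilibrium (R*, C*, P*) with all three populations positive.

From dP/dt = 0: 0.0163C* = 0.382, so C* = 23.4.
From dR/dt = 0: 1.05(1 - R*/1140) = 0.0226·23.4, giving R* = 1140·(1 - 0.504) = 565.
From dC/dt = 0: 0.00612·565 - 0.533 = 0.0482P*, so P* = 2.92/0.0482 = 60.7.

R* ≈ 565, C* ≈ 23.4, P* ≈ 60.7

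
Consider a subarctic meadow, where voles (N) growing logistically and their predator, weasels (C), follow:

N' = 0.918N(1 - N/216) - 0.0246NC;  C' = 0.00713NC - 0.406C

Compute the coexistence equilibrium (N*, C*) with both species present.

From dC/dt = 0 with C > 0: 0.00713N* = 0.406, so N* = 56.9.
Substitute into dN/dt = 0: 0.918(1 - 56.9/216) = 0.0246C*.
The bracket is 0.736, giving C* = 0.676/0.0246 = 27.5.

N* ≈ 56.9, C* ≈ 27.5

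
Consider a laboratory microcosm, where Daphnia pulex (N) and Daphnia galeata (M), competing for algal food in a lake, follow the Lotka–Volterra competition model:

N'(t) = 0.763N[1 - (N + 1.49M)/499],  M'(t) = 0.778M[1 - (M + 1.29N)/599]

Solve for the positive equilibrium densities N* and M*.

N* ≈ 427, M* ≈ 48.5

Setting both brackets to zero gives the nullclines N + 1.49M = 499 and 1.29N + M = 599.
Substituting M = 599 - 1.29N into the first: N(1 - 1.49·1.29) = 499 - 1.49·599.
So N* = -394/-0.922 = 427, and then M* = 599 - 1.29·427 = 48.5.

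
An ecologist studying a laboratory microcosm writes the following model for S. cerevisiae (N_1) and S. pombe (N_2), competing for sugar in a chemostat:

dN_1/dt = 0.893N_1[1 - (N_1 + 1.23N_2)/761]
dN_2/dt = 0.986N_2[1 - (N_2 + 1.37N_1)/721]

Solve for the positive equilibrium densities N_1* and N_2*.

Setting both brackets to zero gives the nullclines N_1 + 1.23N_2 = 761 and 1.37N_1 + N_2 = 721.
Substituting N_2 = 721 - 1.37N_1 into the first: N_1(1 - 1.23·1.37) = 761 - 1.23·721.
So N_1* = -126/-0.685 = 184, and then N_2* = 721 - 1.37·184 = 469.

N_1* ≈ 184, N_2* ≈ 469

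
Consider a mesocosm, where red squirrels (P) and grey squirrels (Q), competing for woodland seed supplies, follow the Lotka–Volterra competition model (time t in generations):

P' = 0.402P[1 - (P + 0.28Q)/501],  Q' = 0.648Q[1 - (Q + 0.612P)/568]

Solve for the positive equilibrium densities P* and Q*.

Setting both brackets to zero gives the nullclines P + 0.28Q = 501 and 0.612P + Q = 568.
Substituting Q = 568 - 0.612P into the first: P(1 - 0.28·0.612) = 501 - 0.28·568.
So P* = 342/0.829 = 413, and then Q* = 568 - 0.612·413 = 315.

P* ≈ 413, Q* ≈ 315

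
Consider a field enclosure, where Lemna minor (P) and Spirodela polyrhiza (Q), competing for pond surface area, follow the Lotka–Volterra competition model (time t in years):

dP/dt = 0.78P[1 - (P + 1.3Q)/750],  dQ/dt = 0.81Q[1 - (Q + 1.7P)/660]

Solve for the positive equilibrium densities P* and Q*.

Setting both brackets to zero gives the nullclines P + 1.3Q = 750 and 1.7P + Q = 660.
Substituting Q = 660 - 1.7P into the first: P(1 - 1.3·1.7) = 750 - 1.3·660.
So P* = -108/-1.21 = 89.3, and then Q* = 660 - 1.7·89.3 = 508.

P* ≈ 89.3, Q* ≈ 508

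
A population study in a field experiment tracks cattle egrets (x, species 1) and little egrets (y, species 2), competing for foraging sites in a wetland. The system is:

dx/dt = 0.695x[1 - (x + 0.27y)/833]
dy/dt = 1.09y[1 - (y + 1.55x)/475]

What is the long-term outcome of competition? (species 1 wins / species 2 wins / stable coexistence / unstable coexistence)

species 1 excludes species 2

Compare the nullcline intercepts: K1/α12 = 833/0.27 = 3090 > K2 = 475; K2/α21 = 475/1.55 = 306 < K1 = 833.
Since the inequalities point opposite ways, species 1 can invade but species 2 cannot.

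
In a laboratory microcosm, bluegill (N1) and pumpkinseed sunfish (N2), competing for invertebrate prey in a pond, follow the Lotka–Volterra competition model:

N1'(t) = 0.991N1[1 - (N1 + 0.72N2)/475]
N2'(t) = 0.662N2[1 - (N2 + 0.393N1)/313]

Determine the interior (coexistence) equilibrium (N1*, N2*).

Setting both brackets to zero gives the nullclines N1 + 0.72N2 = 475 and 0.393N1 + N2 = 313.
Substituting N2 = 313 - 0.393N1 into the first: N1(1 - 0.72·0.393) = 475 - 0.72·313.
So N1* = 250/0.717 = 348, and then N2* = 313 - 0.393·348 = 176.

N1* ≈ 348, N2* ≈ 176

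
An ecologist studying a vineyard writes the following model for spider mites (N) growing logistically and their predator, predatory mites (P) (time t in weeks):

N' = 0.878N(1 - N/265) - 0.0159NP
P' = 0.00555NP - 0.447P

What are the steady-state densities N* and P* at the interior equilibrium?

N* ≈ 80.5, P* ≈ 38.4

From dP/dt = 0 with P > 0: 0.00555N* = 0.447, so N* = 80.5.
Substitute into dN/dt = 0: 0.878(1 - 80.5/265) = 0.0159P*.
The bracket is 0.696, giving P* = 0.611/0.0159 = 38.4.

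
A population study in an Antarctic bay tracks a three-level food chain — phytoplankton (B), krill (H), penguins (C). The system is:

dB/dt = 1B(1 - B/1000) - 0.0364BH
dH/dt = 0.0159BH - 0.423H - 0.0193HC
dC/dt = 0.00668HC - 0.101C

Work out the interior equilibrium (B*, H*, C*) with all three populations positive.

B* ≈ 450, H* ≈ 15.1, C* ≈ 349

From dC/dt = 0: 0.00668H* = 0.101, so H* = 15.1.
From dB/dt = 0: 1(1 - B*/1000) = 0.0364·15.1, giving B* = 1000·(1 - 0.55) = 450.
From dH/dt = 0: 0.0159·450 - 0.423 = 0.0193C*, so C* = 6.73/0.0193 = 349.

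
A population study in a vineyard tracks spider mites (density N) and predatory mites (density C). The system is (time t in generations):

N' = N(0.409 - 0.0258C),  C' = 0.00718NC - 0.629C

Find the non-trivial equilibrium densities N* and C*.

N* ≈ 87.6, C* ≈ 15.9

Set dC/dt = 0 with C > 0: 0.00718N - 0.629 = 0, so N* = 0.629/0.00718 = 87.6.
Set dN/dt = 0 with N > 0: 0.409 - 0.0258C = 0, so C* = 0.409/0.0258 = 15.9.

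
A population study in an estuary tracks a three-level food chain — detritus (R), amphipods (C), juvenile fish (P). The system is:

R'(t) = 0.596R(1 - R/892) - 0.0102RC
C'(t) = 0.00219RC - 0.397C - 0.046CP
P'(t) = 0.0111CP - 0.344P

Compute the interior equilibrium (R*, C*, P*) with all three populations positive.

From dP/dt = 0: 0.0111C* = 0.344, so C* = 31.
From dR/dt = 0: 0.596(1 - R*/892) = 0.0102·31, giving R* = 892·(1 - 0.53) = 419.
From dC/dt = 0: 0.00219·419 - 0.397 = 0.046P*, so P* = 0.52/0.046 = 11.3.

R* ≈ 419, C* ≈ 31, P* ≈ 11.3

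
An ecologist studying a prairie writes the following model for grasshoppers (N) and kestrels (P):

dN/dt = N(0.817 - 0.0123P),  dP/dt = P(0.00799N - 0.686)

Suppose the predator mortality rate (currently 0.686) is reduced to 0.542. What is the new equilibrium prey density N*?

At the interior fixed point, setting dP/dt = 0 with P > 0 fixes N* = (predator death rate)/(NP coefficient) — independent of the other coefficients.
With the change, N* = 0.542/0.00799 = 67.8; it falls from 85.9.

N* ≈ 67.8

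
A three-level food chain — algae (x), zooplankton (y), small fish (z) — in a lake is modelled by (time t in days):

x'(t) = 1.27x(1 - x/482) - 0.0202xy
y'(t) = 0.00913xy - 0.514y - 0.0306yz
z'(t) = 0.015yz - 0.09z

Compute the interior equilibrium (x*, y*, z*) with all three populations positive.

From dz/dt = 0: 0.015y* = 0.09, so y* = 6.
From dx/dt = 0: 1.27(1 - x*/482) = 0.0202·6, giving x* = 482·(1 - 0.0954) = 436.
From dy/dt = 0: 0.00913·436 - 0.514 = 0.0306z*, so z* = 3.47/0.0306 = 113.

x* ≈ 436, y* ≈ 6, z* ≈ 113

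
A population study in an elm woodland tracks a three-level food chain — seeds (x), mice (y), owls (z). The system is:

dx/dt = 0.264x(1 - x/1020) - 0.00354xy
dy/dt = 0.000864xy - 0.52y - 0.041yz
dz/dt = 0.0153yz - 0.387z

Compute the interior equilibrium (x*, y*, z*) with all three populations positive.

x* ≈ 674, y* ≈ 25.3, z* ≈ 1.52

From dz/dt = 0: 0.0153y* = 0.387, so y* = 25.3.
From dx/dt = 0: 0.264(1 - x*/1020) = 0.00354·25.3, giving x* = 1020·(1 - 0.339) = 674.
From dy/dt = 0: 0.000864·674 - 0.52 = 0.041z*, so z* = 0.0624/0.041 = 1.52.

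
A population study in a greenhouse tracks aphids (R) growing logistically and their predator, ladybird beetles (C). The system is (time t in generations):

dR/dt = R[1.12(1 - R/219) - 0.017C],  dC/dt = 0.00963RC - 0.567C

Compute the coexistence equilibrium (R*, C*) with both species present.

R* ≈ 58.9, C* ≈ 48.2

From dC/dt = 0 with C > 0: 0.00963R* = 0.567, so R* = 58.9.
Substitute into dR/dt = 0: 1.12(1 - 58.9/219) = 0.017C*.
The bracket is 0.731, giving C* = 0.819/0.017 = 48.2.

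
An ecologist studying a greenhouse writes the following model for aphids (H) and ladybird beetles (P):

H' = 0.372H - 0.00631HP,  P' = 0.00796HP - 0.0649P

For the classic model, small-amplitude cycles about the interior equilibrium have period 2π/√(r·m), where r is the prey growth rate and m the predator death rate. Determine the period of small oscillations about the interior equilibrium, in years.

T ≈ 40.4 years

Here r = 0.372 and m = 0.0649, so r·m = 0.0241.
ω = √0.0241 = 0.155 per year, hence T = 2π/ω ≈ 40.4 years.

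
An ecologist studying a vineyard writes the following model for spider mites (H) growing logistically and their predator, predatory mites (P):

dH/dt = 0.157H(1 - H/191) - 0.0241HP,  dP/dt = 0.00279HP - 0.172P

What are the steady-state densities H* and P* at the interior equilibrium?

H* ≈ 61.6, P* ≈ 4.41

From dP/dt = 0 with P > 0: 0.00279H* = 0.172, so H* = 61.6.
Substitute into dH/dt = 0: 0.157(1 - 61.6/191) = 0.0241P*.
The bracket is 0.677, giving P* = 0.106/0.0241 = 4.41.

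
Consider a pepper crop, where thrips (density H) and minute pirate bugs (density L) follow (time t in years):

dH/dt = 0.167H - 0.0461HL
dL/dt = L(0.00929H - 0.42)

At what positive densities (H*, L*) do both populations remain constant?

Set dL/dt = 0 with L > 0: 0.00929H - 0.42 = 0, so H* = 0.42/0.00929 = 45.2.
Set dH/dt = 0 with H > 0: 0.167 - 0.0461L = 0, so L* = 0.167/0.0461 = 3.62.

H* ≈ 45.2, L* ≈ 3.62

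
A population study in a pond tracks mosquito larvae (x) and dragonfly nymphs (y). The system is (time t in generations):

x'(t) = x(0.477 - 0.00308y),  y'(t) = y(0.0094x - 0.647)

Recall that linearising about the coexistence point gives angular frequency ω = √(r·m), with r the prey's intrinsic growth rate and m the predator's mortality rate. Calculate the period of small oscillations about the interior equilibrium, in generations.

T ≈ 11.3 generations

Here r = 0.477 and m = 0.647, so r·m = 0.309.
ω = √0.309 = 0.556 per generation, hence T = 2π/ω ≈ 11.3 generations.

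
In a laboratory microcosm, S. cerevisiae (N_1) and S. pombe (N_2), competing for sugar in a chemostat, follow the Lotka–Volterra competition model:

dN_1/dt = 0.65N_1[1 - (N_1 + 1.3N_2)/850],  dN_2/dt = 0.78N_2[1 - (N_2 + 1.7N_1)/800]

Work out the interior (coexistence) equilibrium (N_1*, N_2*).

N_1* ≈ 157, N_2* ≈ 533

Setting both brackets to zero gives the nullclines N_1 + 1.3N_2 = 850 and 1.7N_1 + N_2 = 800.
Substituting N_2 = 800 - 1.7N_1 into the first: N_1(1 - 1.3·1.7) = 850 - 1.3·800.
So N_1* = -190/-1.21 = 157, and then N_2* = 800 - 1.7·157 = 533.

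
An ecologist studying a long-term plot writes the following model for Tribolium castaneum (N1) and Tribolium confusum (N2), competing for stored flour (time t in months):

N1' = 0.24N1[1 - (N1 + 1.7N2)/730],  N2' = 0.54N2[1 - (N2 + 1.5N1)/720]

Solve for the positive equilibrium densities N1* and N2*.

N1* ≈ 319, N2* ≈ 242

Setting both brackets to zero gives the nullclines N1 + 1.7N2 = 730 and 1.5N1 + N2 = 720.
Substituting N2 = 720 - 1.5N1 into the first: N1(1 - 1.7·1.5) = 730 - 1.7·720.
So N1* = -494/-1.55 = 319, and then N2* = 720 - 1.5·319 = 242.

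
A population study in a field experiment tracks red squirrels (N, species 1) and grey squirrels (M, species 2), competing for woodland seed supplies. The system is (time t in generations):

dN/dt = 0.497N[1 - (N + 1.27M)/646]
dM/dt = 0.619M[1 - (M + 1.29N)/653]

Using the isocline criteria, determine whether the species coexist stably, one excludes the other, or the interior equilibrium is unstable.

unstable coexistence (outcome depends on initial conditions)

Compare the nullcline intercepts: K1/α12 = 646/1.27 = 509 < K2 = 653; K2/α21 = 653/1.29 = 506 < K1 = 646.
Since both are reversed, neither can invade when rare; the interior point is a saddle.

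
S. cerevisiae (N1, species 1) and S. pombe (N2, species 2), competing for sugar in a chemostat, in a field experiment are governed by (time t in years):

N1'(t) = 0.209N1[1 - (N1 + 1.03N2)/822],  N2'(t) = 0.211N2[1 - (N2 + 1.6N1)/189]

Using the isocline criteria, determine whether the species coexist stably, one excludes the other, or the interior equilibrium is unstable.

species 1 excludes species 2

Compare the nullcline intercepts: K1/α12 = 822/1.03 = 798 > K2 = 189; K2/α21 = 189/1.6 = 118 < K1 = 822.
Since the inequalities point opposite ways, species 1 can invade but species 2 cannot.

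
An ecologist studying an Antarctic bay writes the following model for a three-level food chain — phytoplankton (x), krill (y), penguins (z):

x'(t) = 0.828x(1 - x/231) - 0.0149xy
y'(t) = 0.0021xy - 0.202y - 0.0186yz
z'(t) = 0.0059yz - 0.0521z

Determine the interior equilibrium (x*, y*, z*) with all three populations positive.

x* ≈ 194, y* ≈ 8.83, z* ≈ 11.1

From dz/dt = 0: 0.0059y* = 0.0521, so y* = 8.83.
From dx/dt = 0: 0.828(1 - x*/231) = 0.0149·8.83, giving x* = 231·(1 - 0.159) = 194.
From dy/dt = 0: 0.0021·194 - 0.202 = 0.0186z*, so z* = 0.206/0.0186 = 11.1.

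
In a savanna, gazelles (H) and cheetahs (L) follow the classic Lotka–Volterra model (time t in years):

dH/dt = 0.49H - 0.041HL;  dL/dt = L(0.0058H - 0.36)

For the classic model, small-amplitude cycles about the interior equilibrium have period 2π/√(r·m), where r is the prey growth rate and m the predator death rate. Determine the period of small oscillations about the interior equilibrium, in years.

T ≈ 15 years

Here r = 0.49 and m = 0.36, so r·m = 0.176.
ω = √0.176 = 0.42 per year, hence T = 2π/ω ≈ 15 years.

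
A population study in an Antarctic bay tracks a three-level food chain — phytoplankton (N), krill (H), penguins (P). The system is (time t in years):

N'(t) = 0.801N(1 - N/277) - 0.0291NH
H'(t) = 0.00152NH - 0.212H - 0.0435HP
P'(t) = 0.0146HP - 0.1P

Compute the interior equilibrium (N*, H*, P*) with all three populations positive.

N* ≈ 208, H* ≈ 6.85, P* ≈ 2.4

From dP/dt = 0: 0.0146H* = 0.1, so H* = 6.85.
From dN/dt = 0: 0.801(1 - N*/277) = 0.0291·6.85, giving N* = 277·(1 - 0.249) = 208.
From dH/dt = 0: 0.00152·208 - 0.212 = 0.0435P*, so P* = 0.104/0.0435 = 2.4.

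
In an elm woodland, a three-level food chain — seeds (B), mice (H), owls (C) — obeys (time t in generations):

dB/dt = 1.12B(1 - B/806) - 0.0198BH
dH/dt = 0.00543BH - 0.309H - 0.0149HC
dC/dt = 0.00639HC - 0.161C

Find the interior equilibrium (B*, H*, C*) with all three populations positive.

From dC/dt = 0: 0.00639H* = 0.161, so H* = 25.2.
From dB/dt = 0: 1.12(1 - B*/806) = 0.0198·25.2, giving B* = 806·(1 - 0.445) = 447.
From dH/dt = 0: 0.00543·447 - 0.309 = 0.0149C*, so C* = 2.12/0.0149 = 142.

B* ≈ 447, H* ≈ 25.2, C* ≈ 142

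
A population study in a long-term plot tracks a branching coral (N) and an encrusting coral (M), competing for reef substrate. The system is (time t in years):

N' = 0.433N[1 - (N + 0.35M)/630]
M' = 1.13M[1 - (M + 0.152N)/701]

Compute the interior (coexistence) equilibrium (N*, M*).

Setting both brackets to zero gives the nullclines N + 0.35M = 630 and 0.152N + M = 701.
Substituting M = 701 - 0.152N into the first: N(1 - 0.35·0.152) = 630 - 0.35·701.
So N* = 385/0.947 = 406, and then M* = 701 - 0.152·406 = 639.

N* ≈ 406, M* ≈ 639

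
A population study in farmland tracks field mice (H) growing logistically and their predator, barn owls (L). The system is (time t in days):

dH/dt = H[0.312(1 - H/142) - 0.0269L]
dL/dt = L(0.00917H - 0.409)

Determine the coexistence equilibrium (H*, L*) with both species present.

H* ≈ 44.6, L* ≈ 7.96

From dL/dt = 0 with L > 0: 0.00917H* = 0.409, so H* = 44.6.
Substitute into dH/dt = 0: 0.312(1 - 44.6/142) = 0.0269L*.
The bracket is 0.686, giving L* = 0.214/0.0269 = 7.96.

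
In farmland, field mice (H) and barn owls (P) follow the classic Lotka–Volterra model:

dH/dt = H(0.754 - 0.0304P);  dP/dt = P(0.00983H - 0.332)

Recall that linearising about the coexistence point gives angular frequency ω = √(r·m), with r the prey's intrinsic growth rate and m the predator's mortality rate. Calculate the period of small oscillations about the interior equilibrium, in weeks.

T ≈ 12.6 weeks

Here r = 0.754 and m = 0.332, so r·m = 0.25.
ω = √0.25 = 0.5 per week, hence T = 2π/ω ≈ 12.6 weeks.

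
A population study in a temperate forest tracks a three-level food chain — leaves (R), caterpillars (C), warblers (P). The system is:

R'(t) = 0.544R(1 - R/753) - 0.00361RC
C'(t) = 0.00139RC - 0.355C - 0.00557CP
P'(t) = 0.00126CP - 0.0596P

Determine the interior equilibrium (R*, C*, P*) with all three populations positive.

R* ≈ 517, C* ≈ 47.3, P* ≈ 65.2

From dP/dt = 0: 0.00126C* = 0.0596, so C* = 47.3.
From dR/dt = 0: 0.544(1 - R*/753) = 0.00361·47.3, giving R* = 753·(1 - 0.314) = 517.
From dC/dt = 0: 0.00139·517 - 0.355 = 0.00557P*, so P* = 0.363/0.00557 = 65.2.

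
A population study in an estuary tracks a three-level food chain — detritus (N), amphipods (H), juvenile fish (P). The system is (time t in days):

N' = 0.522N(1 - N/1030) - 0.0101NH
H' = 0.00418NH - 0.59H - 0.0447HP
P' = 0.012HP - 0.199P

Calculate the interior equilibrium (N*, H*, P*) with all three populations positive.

N* ≈ 700, H* ≈ 16.6, P* ≈ 52.2

From dP/dt = 0: 0.012H* = 0.199, so H* = 16.6.
From dN/dt = 0: 0.522(1 - N*/1030) = 0.0101·16.6, giving N* = 1030·(1 - 0.321) = 700.
From dH/dt = 0: 0.00418·700 - 0.59 = 0.0447P*, so P* = 2.33/0.0447 = 52.2.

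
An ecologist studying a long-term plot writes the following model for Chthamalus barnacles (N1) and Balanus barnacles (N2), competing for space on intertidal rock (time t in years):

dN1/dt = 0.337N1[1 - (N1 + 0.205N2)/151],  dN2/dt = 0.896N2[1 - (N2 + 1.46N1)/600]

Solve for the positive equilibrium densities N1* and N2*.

Setting both brackets to zero gives the nullclines N1 + 0.205N2 = 151 and 1.46N1 + N2 = 600.
Substituting N2 = 600 - 1.46N1 into the first: N1(1 - 0.205·1.46) = 151 - 0.205·600.
So N1* = 28/0.701 = 40, and then N2* = 600 - 1.46·40 = 542.

N1* ≈ 40, N2* ≈ 542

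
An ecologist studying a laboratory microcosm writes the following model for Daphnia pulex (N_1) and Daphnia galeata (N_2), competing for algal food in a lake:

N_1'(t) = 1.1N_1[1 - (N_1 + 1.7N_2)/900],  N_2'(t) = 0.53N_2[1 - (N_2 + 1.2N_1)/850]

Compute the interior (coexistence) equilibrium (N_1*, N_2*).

N_1* ≈ 524, N_2* ≈ 221

Setting both brackets to zero gives the nullclines N_1 + 1.7N_2 = 900 and 1.2N_1 + N_2 = 850.
Substituting N_2 = 850 - 1.2N_1 into the first: N_1(1 - 1.7·1.2) = 900 - 1.7·850.
So N_1* = -545/-1.04 = 524, and then N_2* = 850 - 1.2·524 = 221.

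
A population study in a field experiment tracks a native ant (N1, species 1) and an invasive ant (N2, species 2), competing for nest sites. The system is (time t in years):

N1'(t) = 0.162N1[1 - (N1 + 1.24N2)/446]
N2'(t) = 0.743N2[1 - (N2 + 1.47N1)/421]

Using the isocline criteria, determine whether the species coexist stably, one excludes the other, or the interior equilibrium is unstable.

Compare the nullcline intercepts: K1/α12 = 446/1.24 = 360 < K2 = 421; K2/α21 = 421/1.47 = 286 < K1 = 446.
Since both are reversed, neither can invade when rare; the interior point is a saddle.

unstable coexistence (outcome depends on initial conditions)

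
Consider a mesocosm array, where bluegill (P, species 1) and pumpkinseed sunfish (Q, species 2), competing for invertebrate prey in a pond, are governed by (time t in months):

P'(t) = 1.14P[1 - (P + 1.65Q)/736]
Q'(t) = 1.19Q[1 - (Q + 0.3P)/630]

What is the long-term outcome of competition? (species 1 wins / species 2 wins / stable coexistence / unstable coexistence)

species 2 excludes species 1

Compare the nullcline intercepts: K1/α12 = 736/1.65 = 446 < K2 = 630; K2/α21 = 630/0.3 = 2100 > K1 = 736.
Since the inequalities point opposite ways, species 2 can invade but species 1 cannot.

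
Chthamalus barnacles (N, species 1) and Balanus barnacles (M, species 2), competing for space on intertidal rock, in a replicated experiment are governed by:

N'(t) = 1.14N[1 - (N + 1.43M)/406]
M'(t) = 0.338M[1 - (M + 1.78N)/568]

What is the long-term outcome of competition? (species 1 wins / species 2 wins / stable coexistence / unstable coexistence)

Compare the nullcline intercepts: K1/α12 = 406/1.43 = 284 < K2 = 568; K2/α21 = 568/1.78 = 319 < K1 = 406.
Since both are reversed, neither can invade when rare; the interior point is a saddle.

unstable coexistence (outcome depends on initial conditions)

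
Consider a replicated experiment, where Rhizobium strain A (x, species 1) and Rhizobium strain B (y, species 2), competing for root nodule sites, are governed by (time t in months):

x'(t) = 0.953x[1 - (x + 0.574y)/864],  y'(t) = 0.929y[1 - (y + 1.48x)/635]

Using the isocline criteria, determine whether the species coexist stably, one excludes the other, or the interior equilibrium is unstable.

Compare the nullcline intercepts: K1/α12 = 864/0.574 = 1510 > K2 = 635; K2/α21 = 635/1.48 = 429 < K1 = 864.
Since the inequalities point opposite ways, species 1 can invade but species 2 cannot.

species 1 excludes species 2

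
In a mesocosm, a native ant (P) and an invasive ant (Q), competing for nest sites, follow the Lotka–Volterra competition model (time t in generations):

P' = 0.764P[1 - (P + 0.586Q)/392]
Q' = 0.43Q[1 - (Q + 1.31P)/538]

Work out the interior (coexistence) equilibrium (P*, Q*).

P* ≈ 330, Q* ≈ 105

Setting both brackets to zero gives the nullclines P + 0.586Q = 392 and 1.31P + Q = 538.
Substituting Q = 538 - 1.31P into the first: P(1 - 0.586·1.31) = 392 - 0.586·538.
So P* = 76.7/0.232 = 330, and then Q* = 538 - 1.31·330 = 105.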